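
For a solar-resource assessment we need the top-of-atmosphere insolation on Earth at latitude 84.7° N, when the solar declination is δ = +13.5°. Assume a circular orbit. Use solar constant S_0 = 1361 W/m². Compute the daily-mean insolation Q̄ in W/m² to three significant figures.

Q̄ ≈ 316 W/m²

cos h₀ = −tan(+84.7°) tan(+13.500°) = -2.5880 ≤ −1 ⇒ polar day, h₀ = π.
Bracket: h₀ sin ϕ sin δ + cos ϕ cos δ sin h₀ = 3.1416×0.99572×0.23345 + 0.09237×0.97237×0.00000 = 0.730268 + 0.000000 = 0.730268.
Q̄ = (S_0/π) × [bracket] = (1361/π) × 0.730268 = 316.4 W/m².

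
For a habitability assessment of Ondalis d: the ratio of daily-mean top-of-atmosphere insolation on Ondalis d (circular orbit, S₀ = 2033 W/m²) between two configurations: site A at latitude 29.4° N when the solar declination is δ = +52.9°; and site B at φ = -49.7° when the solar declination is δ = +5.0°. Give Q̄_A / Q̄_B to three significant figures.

Q̄_A / Q̄_B ≈ 2.38

— Configuration A (φ=+29.4°):
cos H₀ = −tan(+29.4°) tan(+52.900°) = -0.7450, H₀ = 2.4114 rad.
Bracket: H₀ sin φ sin δ + cos φ cos δ sin H₀ = 2.4114×0.49090×0.79758 + 0.87121×0.60321×0.66702 = 0.944140 + 0.350534 = 1.294674.
Q̄ = (S₀/π) × [bracket] = (2033/π) × 1.294674 = 837.81 W/m².
— Configuration B (φ=-49.7°):
cos H₀ = −tan(-49.7°) tan(+5.000°) = 0.1032, H₀ = 1.4674 rad.
Bracket: H₀ sin φ sin δ + cos φ cos δ sin H₀ = 1.4674×-0.76267×0.08716 + 0.64679×0.99619×0.99466 = -0.097544 + 0.640885 = 0.543341.
Q̄ = (S₀/π) × [bracket] = (2033/π) × 0.543341 = 351.61 W/m².
Ratio Q̄_A / Q̄_B = 837.81 / 351.61 = 2.383.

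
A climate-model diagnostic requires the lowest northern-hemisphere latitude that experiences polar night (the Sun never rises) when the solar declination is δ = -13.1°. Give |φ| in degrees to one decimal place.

Polar night requires cos H₀ = −tan φ tan δ ≥ 1, i.e. tan φ tan δ ≤ −1.
The boundary is |tan φ| · |tan δ| = 1, so |φ| = 90° − |δ| = 90° − 13.1° = 76.9° in the northern hemisphere.

|φ| = 76.9°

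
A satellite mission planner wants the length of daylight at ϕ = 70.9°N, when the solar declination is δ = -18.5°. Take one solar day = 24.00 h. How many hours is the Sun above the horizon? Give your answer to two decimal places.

cos h₀ = −tan ϕ · tan δ = −tan(+70.9°) × tan(-18.500°) = 0.9663, so h₀ = 0.2605 rad = 14.93°.
Daylight = 2h₀/(2π) × 24.00 h = (0.2605/π) × 24.00 = 1.99 h.

1.99 h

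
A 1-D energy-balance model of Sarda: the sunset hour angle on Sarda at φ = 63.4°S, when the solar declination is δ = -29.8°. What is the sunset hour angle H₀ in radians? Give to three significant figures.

H₀ = 3.14 rad

Sunrise equation: cos H₀ = −tan φ · tan δ = -1.1437 ≤ −1, so the host star never sets (polar day) and H₀ = π.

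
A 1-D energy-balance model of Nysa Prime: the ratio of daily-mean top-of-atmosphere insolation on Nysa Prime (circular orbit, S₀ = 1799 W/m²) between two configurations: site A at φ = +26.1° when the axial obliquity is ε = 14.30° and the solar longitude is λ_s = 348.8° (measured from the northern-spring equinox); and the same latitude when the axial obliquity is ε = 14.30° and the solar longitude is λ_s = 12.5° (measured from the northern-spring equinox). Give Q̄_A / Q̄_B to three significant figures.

— Configuration A (φ=+26.1°):
Solar declination: sin δ = sin ε · sin λ_s = sin 14.30° × sin 348.8° = -0.04798, so δ = -2.750°.
cos H₀ = −tan(+26.1°) tan(-2.750°) = 0.0235, H₀ = 1.5473 rad.
Bracket: H₀ sin φ sin δ + cos φ cos δ sin H₀ = 1.5473×0.43994×-0.04798 + 0.89803×0.99885×0.99972 = -0.032661 + 0.896746 = 0.864085.
Q̄ = (S₀/π) × [bracket] = (1799/π) × 0.864085 = 494.81 W/m².
— Configuration B (φ=+26.1°):
Solar declination: sin δ = sin ε · sin λ_s = sin 14.30° × sin 12.5° = 0.05346, so δ = +3.065°.
cos H₀ = −tan(+26.1°) tan(+3.065°) = -0.0262, H₀ = 1.5970 rad.
Bracket: H₀ sin φ sin δ + cos φ cos δ sin H₀ = 1.5970×0.43994×0.05346 + 0.89803×0.99857×0.99966 = 0.037560 + 0.896441 = 0.934001.
Q̄ = (S₀/π) × [bracket] = (1799/π) × 0.934001 = 534.85 W/m².
Ratio Q̄_A / Q̄_B = 494.81 / 534.85 = 0.9251.

Q̄_A / Q̄_B ≈ 0.925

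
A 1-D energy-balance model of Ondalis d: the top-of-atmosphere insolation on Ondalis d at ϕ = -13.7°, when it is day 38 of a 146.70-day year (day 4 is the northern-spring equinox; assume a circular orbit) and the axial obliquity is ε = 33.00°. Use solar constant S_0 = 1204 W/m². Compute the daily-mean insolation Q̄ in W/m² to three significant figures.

Solar longitude: L_s = 360° × (38 − 4)/146.70 = 83.436°.
sin δ = sin 33.00° × sin 83.436° = 0.54107, so δ = +32.756°.
cos h₀ = −tan(-13.7°) tan(+32.756°) = 0.1568, h₀ = 1.4133 rad.
Bracket: h₀ sin ϕ sin δ + cos ϕ cos δ sin h₀ = 1.4133×-0.23684×0.54107 + 0.97155×0.84098×0.98762 = -0.181110 + 0.806939 = 0.625829.
Q̄ = (S_0/π) × [bracket] = (1204/π) × 0.625829 = 239.8 W/m².

Q̄ ≈ 240 W/m²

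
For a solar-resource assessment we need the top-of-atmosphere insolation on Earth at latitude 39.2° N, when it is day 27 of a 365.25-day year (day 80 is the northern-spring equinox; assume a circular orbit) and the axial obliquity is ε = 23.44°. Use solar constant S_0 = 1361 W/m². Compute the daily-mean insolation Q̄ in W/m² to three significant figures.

Solar longitude: L_s = 360° × (27 − 80)/365.25 = -52.238°, i.e. -52.238° + 360° = 307.762°.
sin δ = sin 23.44° × sin 307.762° = -0.31448, so δ = -18.329°.
cos h₀ = −tan(+39.2°) tan(-18.329°) = 0.2702, h₀ = 1.2972 rad.
Bracket: h₀ sin ϕ sin δ + cos ϕ cos δ sin h₀ = 1.2972×0.63203×-0.31448 + 0.77494×0.94927×0.96281 = -0.257833 + 0.708269 = 0.450436.
Q̄ = (S_0/π) × [bracket] = (1361/π) × 0.450436 = 195.1 W/m².

Q̄ ≈ 195 W/m²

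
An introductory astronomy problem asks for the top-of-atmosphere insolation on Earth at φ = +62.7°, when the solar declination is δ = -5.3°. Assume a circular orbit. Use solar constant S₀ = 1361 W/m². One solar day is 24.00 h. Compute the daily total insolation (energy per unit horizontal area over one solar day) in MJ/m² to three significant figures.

cos H₀ = −tan(+62.7°) tan(-5.300°) = 0.1797, H₀ = 1.3901 rad.
Bracket: H₀ sin φ sin δ + cos φ cos δ sin H₀ = 1.3901×0.88862×-0.09237 + 0.45865×0.99572×0.98372 = -0.114102 + 0.449252 = 0.335150.
Q̄ = (S₀/π) × [bracket] = (1361/π) × 0.335150 = 145.19 W/m².
Daily total = Q̄ × 24.00 h × 3600 s/h = 145.19 × 24.00 × 3600 / 10⁶ = 12.54 MJ/m².

12.5 MJ/m²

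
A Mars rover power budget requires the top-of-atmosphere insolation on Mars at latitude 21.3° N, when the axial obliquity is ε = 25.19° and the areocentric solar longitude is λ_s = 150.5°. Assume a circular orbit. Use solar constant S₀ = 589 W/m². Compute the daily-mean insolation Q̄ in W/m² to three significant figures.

Q̄ ≈ 194 W/m²

sin δ = sin 25.19° × sin 150.5° = 0.20959, so δ = +12.098°.
cos H₀ = −tan(+21.3°) tan(+12.098°) = -0.0836, H₀ = 1.6545 rad.
Bracket: H₀ sin φ sin δ + cos φ cos δ sin H₀ = 1.6545×0.36325×0.20959 + 0.93169×0.97779×0.99650 = 0.125963 + 0.907809 = 1.033772.
Q̄ = (S₀/π) × [bracket] = (589/π) × 1.033772 = 193.8 W/m².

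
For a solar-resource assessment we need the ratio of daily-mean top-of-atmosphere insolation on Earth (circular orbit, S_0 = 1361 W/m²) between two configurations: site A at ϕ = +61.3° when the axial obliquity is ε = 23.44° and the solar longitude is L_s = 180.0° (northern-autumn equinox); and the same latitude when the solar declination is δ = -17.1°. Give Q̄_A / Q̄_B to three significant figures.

— Configuration A (ϕ=+61.3°):
Solar declination: sin δ = sin ε · sin L_s = sin 23.44° × sin 180.0° = 0.00000, so δ = +0.000°.
cos h₀ = −tan(+61.3°) tan(+0.000°) = -0.0000, h₀ = 1.5708 rad.
Bracket: h₀ sin ϕ sin δ + cos ϕ cos δ sin h₀ = 1.5708×0.87715×0.00000 + 0.48022×1.00000×1.00000 = 0.000000 + 0.480220 = 0.480220.
Q̄ = (S_0/π) × [bracket] = (1361/π) × 0.480220 = 208.04 W/m².
— Configuration B (ϕ=+61.3°):
cos h₀ = −tan(+61.3°) tan(-17.100°) = 0.5619, h₀ = 0.9741 rad.
Bracket: h₀ sin ϕ sin δ + cos ϕ cos δ sin h₀ = 0.9741×0.87715×-0.29404 + 0.48022×0.95579×0.82719 = -0.251237 + 0.379672 = 0.128435.
Q̄ = (S_0/π) × [bracket] = (1361/π) × 0.128435 = 55.641 W/m².
Ratio Q̄_A / Q̄_B = 208.04 / 55.641 = 3.739.

Q̄_A / Q̄_B ≈ 3.74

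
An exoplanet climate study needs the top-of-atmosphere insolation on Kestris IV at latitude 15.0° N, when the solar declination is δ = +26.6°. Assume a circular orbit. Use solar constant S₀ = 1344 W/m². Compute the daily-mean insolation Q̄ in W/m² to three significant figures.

cos H₀ = −tan(+15.0°) tan(+26.600°) = -0.1342, H₀ = 1.7054 rad.
Bracket: H₀ sin φ sin δ + cos φ cos δ sin H₀ = 1.7054×0.25882×0.44776 + 0.96593×0.89415×0.99096 = 0.197638 + 0.855879 = 1.053517.
Q̄ = (S₀/π) × [bracket] = (1344/π) × 1.053517 = 450.7 W/m².

Q̄ ≈ 451 W/m²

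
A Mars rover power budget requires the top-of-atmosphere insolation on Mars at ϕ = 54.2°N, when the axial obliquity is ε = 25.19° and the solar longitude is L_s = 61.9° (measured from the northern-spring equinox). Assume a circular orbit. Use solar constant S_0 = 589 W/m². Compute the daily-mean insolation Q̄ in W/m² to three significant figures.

Q̄ ≈ 208 W/m²

Solar declination: sin δ = sin ε · sin L_s = sin 25.19° × sin 61.9° = 0.37545, so δ = +22.052°.
cos h₀ = −tan(+54.2°) tan(+22.052°) = -0.5617, h₀ = 2.1672 rad.
Bracket: h₀ sin ϕ sin δ + cos ϕ cos δ sin h₀ = 2.1672×0.81106×0.37545 + 0.58496×0.92684×0.82736 = 0.659939 + 0.448565 = 1.108504.
Q̄ = (S_0/π) × [bracket] = (589/π) × 1.108504 = 207.8 W/m².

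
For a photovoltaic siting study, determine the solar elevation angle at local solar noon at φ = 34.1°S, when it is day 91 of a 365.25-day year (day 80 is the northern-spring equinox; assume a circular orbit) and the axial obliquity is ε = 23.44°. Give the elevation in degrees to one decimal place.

51.6°

Solar longitude: λ_s = 360° × (91 − 80)/365.25 = 10.842°.
sin δ = sin 23.44° × sin 10.842° = 0.07482, so δ = +4.291°.
At local noon the hour angle is zero, so the zenith angle equals |φ − δ| = |-34.1° − (+4.291°)| = 38.391°.
Elevation = 90° − 38.391° = 51.6°.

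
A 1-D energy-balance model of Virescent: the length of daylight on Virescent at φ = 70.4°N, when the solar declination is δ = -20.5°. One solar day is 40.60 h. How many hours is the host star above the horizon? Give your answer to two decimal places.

cos H₀ = −tan φ · tan δ = 1.0500 ≥ 1, so the host star never rises (polar night) and H₀ = 0.
Daylight = 2H₀/(2π) × 40.60 h = (0.0000/π) × 40.60 = 0.00 h.

0.00 h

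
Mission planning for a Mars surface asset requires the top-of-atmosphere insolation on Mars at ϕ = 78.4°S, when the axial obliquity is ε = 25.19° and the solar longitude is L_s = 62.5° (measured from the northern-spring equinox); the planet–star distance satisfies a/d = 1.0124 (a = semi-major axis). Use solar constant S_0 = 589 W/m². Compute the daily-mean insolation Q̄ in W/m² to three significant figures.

Q̄ ≈ 0.00 W/m²

Solar declination: sin δ = sin ε · sin L_s = sin 25.19° × sin 62.5° = 0.37753, so δ = +22.181°.
cos h₀ = −tan(-78.4°) tan(+22.181°) = 1.9862 ≥ 1 ⇒ polar night, h₀ = 0 and Q̄ = 0.
Inverse-square distance factor (a/d)² = 1.0124² = 1.024954.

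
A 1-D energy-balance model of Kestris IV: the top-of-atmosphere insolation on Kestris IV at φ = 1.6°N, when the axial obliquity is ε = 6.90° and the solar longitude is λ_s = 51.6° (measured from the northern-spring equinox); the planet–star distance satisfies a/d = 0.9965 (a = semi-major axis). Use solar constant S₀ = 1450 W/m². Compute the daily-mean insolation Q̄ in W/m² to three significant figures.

Solar declination: sin δ = sin ε · sin λ_s = sin 6.90° × sin 51.6° = 0.09415, so δ = +5.402°.
cos H₀ = −tan(+1.6°) tan(+5.402°) = -0.0026, H₀ = 1.5734 rad.
Bracket: H₀ sin φ sin δ + cos φ cos δ sin H₀ = 1.5734×0.02792×0.09415 + 0.99961×0.99556×1.00000 = 0.004136 + 0.995172 = 0.999308.
Inverse-square distance factor (a/d)² = 0.9965² = 0.993012.
Q̄ = (S₀/π) × 0.993012 × [bracket] = (1450/π) × 0.993012 × 0.999308 = 458.0 W/m².

Q̄ ≈ 458 W/m²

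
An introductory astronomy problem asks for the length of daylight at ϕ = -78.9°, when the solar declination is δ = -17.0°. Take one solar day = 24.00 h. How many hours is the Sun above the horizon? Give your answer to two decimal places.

24.00 h

Sunrise equation: cos h₀ = −tan ϕ · tan δ = -1.5583 ≤ −1, so the Sun never sets (polar day) and h₀ = π.
Daylight = 2h₀/(2π) × 24.00 h = (3.1416/π) × 24.00 = 24.00 h.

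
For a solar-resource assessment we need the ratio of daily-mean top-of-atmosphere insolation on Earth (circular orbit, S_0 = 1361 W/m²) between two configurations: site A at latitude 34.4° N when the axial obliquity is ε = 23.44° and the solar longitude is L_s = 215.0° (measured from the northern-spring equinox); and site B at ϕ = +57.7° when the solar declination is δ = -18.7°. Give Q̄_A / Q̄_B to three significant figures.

Q̄_A / Q̄_B ≈ 3.95

— Configuration A (ϕ=+34.4°):
Solar declination: sin δ = sin ε · sin L_s = sin 23.44° × sin 215.0° = -0.22816, so δ = -13.189°.
cos h₀ = −tan(+34.4°) tan(-13.189°) = 0.1605, h₀ = 1.4096 rad.
Bracket: h₀ sin ϕ sin δ + cos ϕ cos δ sin h₀ = 1.4096×0.56497×-0.22816 + 0.82511×0.97362×0.98704 = -0.181702 + 0.792932 = 0.611230.
Q̄ = (S_0/π) × [bracket] = (1361/π) × 0.611230 = 264.80 W/m².
— Configuration B (ϕ=+57.7°):
cos h₀ = −tan(+57.7°) tan(-18.700°) = 0.5354, h₀ = 1.0058 rad.
Bracket: h₀ sin ϕ sin δ + cos ϕ cos δ sin h₀ = 1.0058×0.84526×-0.32061 + 0.53435×0.94721×0.84458 = -0.272571 + 0.427477 = 0.154906.
Q̄ = (S_0/π) × [bracket] = (1361/π) × 0.154906 = 67.108 W/m².
Ratio Q̄_A / Q̄_B = 264.80 / 67.108 = 3.946.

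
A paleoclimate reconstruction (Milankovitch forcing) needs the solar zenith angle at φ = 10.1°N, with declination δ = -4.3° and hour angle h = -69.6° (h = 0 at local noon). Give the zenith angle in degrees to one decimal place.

cos θ_z = sin φ sin δ + cos φ cos δ cos h = -0.013149 + 0.342204 = 0.329055.
θ_z = arccos(0.329055) = 70.8°.

θ_z = 70.8°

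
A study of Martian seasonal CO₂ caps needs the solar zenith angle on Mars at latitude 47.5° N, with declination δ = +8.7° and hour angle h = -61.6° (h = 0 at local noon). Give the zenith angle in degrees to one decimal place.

θ_z = 64.6°

cos θ_z = sin φ sin δ + cos φ cos δ cos h = 0.111521 + 0.317630 = 0.429151.
θ_z = arccos(0.429151) = 64.6°.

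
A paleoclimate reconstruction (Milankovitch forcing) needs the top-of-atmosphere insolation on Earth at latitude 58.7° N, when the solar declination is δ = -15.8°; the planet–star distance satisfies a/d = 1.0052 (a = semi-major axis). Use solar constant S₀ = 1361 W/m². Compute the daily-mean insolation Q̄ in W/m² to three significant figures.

Q̄ ≈ 83.0 W/m²

cos H₀ = −tan(+58.7°) tan(-15.800°) = 0.4654, H₀ = 1.0867 rad.
Bracket: H₀ sin φ sin δ + cos φ cos δ sin H₀ = 1.0867×0.85446×-0.27228 + 0.51952×0.96222×0.88510 = -0.252823 + 0.442455 = 0.189632.
Inverse-square distance factor (a/d)² = 1.0052² = 1.010427.
Q̄ = (S₀/π) × 1.010427 × [bracket] = (1361/π) × 1.010427 × 0.189632 = 83.01 W/m².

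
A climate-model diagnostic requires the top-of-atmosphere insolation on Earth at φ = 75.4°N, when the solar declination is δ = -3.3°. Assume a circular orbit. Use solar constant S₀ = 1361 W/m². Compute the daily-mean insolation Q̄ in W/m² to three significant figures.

cos H₀ = −tan(+75.4°) tan(-3.300°) = 0.2214, H₀ = 1.3476 rad.
Bracket: H₀ sin φ sin δ + cos φ cos δ sin H₀ = 1.3476×0.96771×-0.05756 + 0.25207×0.99834×0.97519 = -0.075063 + 0.245408 = 0.170345.
Q̄ = (S₀/π) × [bracket] = (1361/π) × 0.170345 = 73.80 W/m².

Q̄ ≈ 73.8 W/m²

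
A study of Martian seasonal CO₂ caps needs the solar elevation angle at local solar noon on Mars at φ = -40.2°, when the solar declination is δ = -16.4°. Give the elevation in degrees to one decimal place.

At local noon the hour angle is zero, so the zenith angle equals |φ − δ| = |-40.2° − (-16.400°)| = 23.800°.
Elevation = 90° − 23.800° = 66.2°.

66.2°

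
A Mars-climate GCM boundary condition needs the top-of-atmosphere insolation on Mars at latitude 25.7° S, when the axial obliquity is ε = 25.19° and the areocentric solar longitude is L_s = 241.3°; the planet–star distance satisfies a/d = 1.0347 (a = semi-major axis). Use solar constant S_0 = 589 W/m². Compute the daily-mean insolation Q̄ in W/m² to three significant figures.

Q̄ ≈ 222 W/m²

sin δ = sin 25.19° × sin 241.3° = -0.37333, so δ = -21.921°.
cos h₀ = −tan(-25.7°) tan(-21.921°) = -0.1937, h₀ = 1.7657 rad.
Bracket: h₀ sin ϕ sin δ + cos ϕ cos δ sin h₀ = 1.7657×-0.43366×-0.37333 + 0.90108×0.92770×0.98107 = 0.285864 + 0.820108 = 1.105972.
Inverse-square distance factor (a/d)² = 1.0347² = 1.070604.
Q̄ = (S_0/π) × 1.070604 × [bracket] = (589/π) × 1.070604 × 1.105972 = 222.0 W/m².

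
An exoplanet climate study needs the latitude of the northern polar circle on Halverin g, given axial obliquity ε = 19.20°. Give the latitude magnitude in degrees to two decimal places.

70.80°

The polar circle is the lowest latitude that experiences at least one full rotation of continuous daylight at the northern-summer solstice; it lies at |φ| = 90° − ε = 90° − 19.20° = 70.80°.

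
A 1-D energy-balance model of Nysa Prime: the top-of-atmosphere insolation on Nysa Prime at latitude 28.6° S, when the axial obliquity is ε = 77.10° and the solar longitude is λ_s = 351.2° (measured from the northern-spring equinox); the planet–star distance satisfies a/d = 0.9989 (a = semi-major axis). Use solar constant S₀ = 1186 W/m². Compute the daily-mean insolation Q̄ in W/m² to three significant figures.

Q̄ ≈ 370 W/m²

Solar declination: sin δ = sin ε · sin λ_s = sin 77.10° × sin 351.2° = -0.14912, so δ = -8.576°.
cos H₀ = −tan(-28.6°) tan(-8.576°) = -0.0822, H₀ = 1.6531 rad.
Bracket: H₀ sin φ sin δ + cos φ cos δ sin H₀ = 1.6531×-0.47869×-0.14912 + 0.87798×0.98882×0.99661 = 0.118002 + 0.865221 = 0.983223.
Inverse-square distance factor (a/d)² = 0.9989² = 0.997801.
Q̄ = (S₀/π) × 0.997801 × [bracket] = (1186/π) × 0.997801 × 0.983223 = 370.4 W/m².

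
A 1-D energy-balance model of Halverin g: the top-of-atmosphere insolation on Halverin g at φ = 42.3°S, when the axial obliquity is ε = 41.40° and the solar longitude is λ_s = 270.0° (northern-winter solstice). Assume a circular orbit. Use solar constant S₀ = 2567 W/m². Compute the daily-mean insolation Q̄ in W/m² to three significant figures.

Q̄ ≈ 1.18e+03 W/m²

Solar declination: sin δ = sin ε · sin λ_s = sin 41.40° × sin 270.0° = -0.66131, so δ = -41.400°.
cos H₀ = −tan(-42.3°) tan(-41.400°) = -0.8022, H₀ = 2.5018 rad.
Bracket: H₀ sin φ sin δ + cos φ cos δ sin H₀ = 2.5018×-0.67301×-0.66131 + 0.73963×0.75011×0.59704 = 1.113472 + 0.331240 = 1.444712.
Q̄ = (S₀/π) × [bracket] = (2567/π) × 1.444712 = 1180 W/m².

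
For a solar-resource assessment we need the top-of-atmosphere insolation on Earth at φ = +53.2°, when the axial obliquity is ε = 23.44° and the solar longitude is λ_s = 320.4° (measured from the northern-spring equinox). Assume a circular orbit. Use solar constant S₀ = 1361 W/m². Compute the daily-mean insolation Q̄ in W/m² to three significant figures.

Q̄ ≈ 128 W/m²

Solar declination: sin δ = sin ε · sin λ_s = sin 23.44° × sin 320.4° = -0.25356, so δ = -14.688°.
cos H₀ = −tan(+53.2°) tan(-14.688°) = 0.3504, H₀ = 1.2128 rad.
Bracket: H₀ sin φ sin δ + cos φ cos δ sin H₀ = 1.2128×0.80073×-0.25356 + 0.59902×0.96732×0.93660 = -0.246239 + 0.542707 = 0.296468.
Q̄ = (S₀/π) × [bracket] = (1361/π) × 0.296468 = 128.4 W/m².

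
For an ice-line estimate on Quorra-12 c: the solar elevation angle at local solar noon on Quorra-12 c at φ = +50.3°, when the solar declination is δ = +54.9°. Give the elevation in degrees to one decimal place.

At local noon the hour angle is zero, so the zenith angle equals |φ − δ| = |+50.3° − (+54.900°)| = 4.600°.
Elevation = 90° − 4.600° = 85.4°.

85.4°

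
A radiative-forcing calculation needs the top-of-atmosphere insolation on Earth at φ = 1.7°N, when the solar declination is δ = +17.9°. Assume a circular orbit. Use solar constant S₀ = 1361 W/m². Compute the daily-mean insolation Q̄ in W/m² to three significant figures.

Q̄ ≈ 418 W/m²

cos H₀ = −tan(+1.7°) tan(+17.900°) = -0.0096, H₀ = 1.5804 rad.
Bracket: H₀ sin φ sin δ + cos φ cos δ sin H₀ = 1.5804×0.02967×0.30736 + 0.99956×0.95159×0.99995 = 0.014412 + 0.951124 = 0.965536.
Q̄ = (S₀/π) × [bracket] = (1361/π) × 0.965536 = 418.3 W/m².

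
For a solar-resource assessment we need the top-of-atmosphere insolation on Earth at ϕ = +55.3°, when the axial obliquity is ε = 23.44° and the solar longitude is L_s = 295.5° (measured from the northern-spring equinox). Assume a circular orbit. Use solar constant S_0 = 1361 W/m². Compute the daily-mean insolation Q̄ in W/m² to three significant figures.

Solar declination: sin δ = sin ε · sin L_s = sin 23.44° × sin 295.5° = -0.35904, so δ = -21.041°.
cos h₀ = −tan(+55.3°) tan(-21.041°) = 0.5556, h₀ = 0.9818 rad.
Bracket: h₀ sin ϕ sin δ + cos ϕ cos δ sin h₀ = 0.9818×0.82214×-0.35904 + 0.56928×0.93332×0.83148 = -0.289809 + 0.441782 = 0.151973.
Q̄ = (S_0/π) × [bracket] = (1361/π) × 0.151973 = 65.84 W/m².

Q̄ ≈ 65.8 W/m²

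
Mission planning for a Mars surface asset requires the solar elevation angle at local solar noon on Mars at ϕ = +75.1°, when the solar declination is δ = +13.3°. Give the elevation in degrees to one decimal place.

At local noon the hour angle is zero, so the zenith angle equals |ϕ − δ| = |+75.1° − (+13.300°)| = 61.800°.
Elevation = 90° − 61.800° = 28.2°.

28.2°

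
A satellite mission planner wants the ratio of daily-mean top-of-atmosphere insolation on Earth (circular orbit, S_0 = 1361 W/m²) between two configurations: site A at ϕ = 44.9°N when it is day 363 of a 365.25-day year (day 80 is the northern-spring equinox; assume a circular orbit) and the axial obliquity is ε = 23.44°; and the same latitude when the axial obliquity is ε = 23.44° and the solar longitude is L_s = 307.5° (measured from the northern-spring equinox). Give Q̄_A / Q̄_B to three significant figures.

Q̄_A / Q̄_B ≈ 0.767

— Configuration A (ϕ=+44.9°):
Solar longitude: L_s = 360° × (363 − 80)/365.25 = 278.932°.
sin δ = sin 23.44° × sin 278.932° = -0.39296, so δ = -23.139°.
cos h₀ = −tan(+44.9°) tan(-23.139°) = 0.4259, h₀ = 1.1309 rad.
Bracket: h₀ sin ϕ sin δ + cos ϕ cos δ sin h₀ = 1.1309×0.70587×-0.39296 + 0.70834×0.91955×0.90479 = -0.313688 + 0.589339 = 0.275651.
Q̄ = (S_0/π) × [bracket] = (1361/π) × 0.275651 = 119.42 W/m².
— Configuration B (ϕ=+44.9°):
Solar declination: sin δ = sin ε · sin L_s = sin 23.44° × sin 307.5° = -0.31559, so δ = -18.396°.
cos h₀ = −tan(+44.9°) tan(-18.396°) = 0.3314, h₀ = 1.2330 rad.
Bracket: h₀ sin ϕ sin δ + cos ϕ cos δ sin h₀ = 1.2330×0.70587×-0.31559 + 0.70834×0.94890×0.94348 = -0.274670 + 0.634154 = 0.359484.
Q̄ = (S_0/π) × [bracket] = (1361/π) × 0.359484 = 155.74 W/m².
Ratio Q̄_A / Q̄_B = 119.42 / 155.74 = 0.7668.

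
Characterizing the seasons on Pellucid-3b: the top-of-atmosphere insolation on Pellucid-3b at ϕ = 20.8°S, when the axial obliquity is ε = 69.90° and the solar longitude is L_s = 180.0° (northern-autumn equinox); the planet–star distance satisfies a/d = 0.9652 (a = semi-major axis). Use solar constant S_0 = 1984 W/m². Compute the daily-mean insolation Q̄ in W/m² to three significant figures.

Solar declination: sin δ = sin ε · sin L_s = sin 69.90° × sin 180.0° = 0.00000, so δ = +0.000°.
cos h₀ = −tan(-20.8°) tan(+0.000°) = 0.0000, h₀ = 1.5708 rad.
Bracket: h₀ sin ϕ sin δ + cos ϕ cos δ sin h₀ = 1.5708×-0.35511×0.00000 + 0.93483×1.00000×1.00000 = -0.000000 + 0.934830 = 0.934830.
Inverse-square distance factor (a/d)² = 0.9652² = 0.931611.
Q̄ = (S_0/π) × 0.931611 × [bracket] = (1984/π) × 0.931611 × 0.934830 = 550.0 W/m².

Q̄ ≈ 550 W/m²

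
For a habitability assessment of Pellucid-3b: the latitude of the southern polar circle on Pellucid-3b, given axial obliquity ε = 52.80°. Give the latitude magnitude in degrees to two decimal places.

37.20°

The polar circle is the lowest latitude that experiences at least one full rotation of continuous darkness at the northern-summer solstice; it lies at |ϕ| = 90° − ε = 90° − 52.80° = 37.20°.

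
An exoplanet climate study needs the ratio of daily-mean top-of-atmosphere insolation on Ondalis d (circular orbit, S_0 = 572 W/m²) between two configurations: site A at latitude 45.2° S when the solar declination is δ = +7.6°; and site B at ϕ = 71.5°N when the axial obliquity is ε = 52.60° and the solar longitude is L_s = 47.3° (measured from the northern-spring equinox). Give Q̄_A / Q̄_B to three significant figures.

Q̄_A / Q̄_B ≈ 0.320

— Configuration A (ϕ=-45.2°):
cos h₀ = −tan(-45.2°) tan(+7.600°) = 0.1344, h₀ = 1.4360 rad.
Bracket: h₀ sin ϕ sin δ + cos ϕ cos δ sin h₀ = 1.4360×-0.70957×0.13226 + 0.70463×0.99122×0.99093 = -0.134765 + 0.692108 = 0.557343.
Q̄ = (S_0/π) × [bracket] = (572/π) × 0.557343 = 101.48 W/m².
— Configuration B (ϕ=+71.5°):
Solar declination: sin δ = sin ε · sin L_s = sin 52.60° × sin 47.3° = 0.58383, so δ = +35.720°.
cos h₀ = −tan(+71.5°) tan(+35.720°) = -2.1492 ≤ −1 ⇒ polar day, h₀ = π.
Bracket: h₀ sin ϕ sin δ + cos ϕ cos δ sin h₀ = 3.1416×0.94832×0.58383 + 0.31730×0.81188×0.00000 = 1.739371 + 0.000000 = 1.739371.
Q̄ = (S_0/π) × [bracket] = (572/π) × 1.739371 = 316.69 W/m².
Ratio Q̄_A / Q̄_B = 101.48 / 316.69 = 0.3204.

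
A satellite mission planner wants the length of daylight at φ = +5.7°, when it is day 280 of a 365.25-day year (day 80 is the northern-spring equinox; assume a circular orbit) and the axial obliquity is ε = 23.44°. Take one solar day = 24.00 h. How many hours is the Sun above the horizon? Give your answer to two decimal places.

Solar longitude: λ_s = 360° × (280 − 80)/365.25 = 197.125°.
sin δ = sin 23.44° × sin 197.125° = -0.11713, so δ = -6.727°.
cos H₀ = −tan φ · tan δ = −tan(+5.7°) × tan(-6.727°) = 0.0118, so H₀ = 1.5590 rad = 89.33°.
Daylight = 2H₀/(2π) × 24.00 h = (1.5590/π) × 24.00 = 11.91 h.

11.91 h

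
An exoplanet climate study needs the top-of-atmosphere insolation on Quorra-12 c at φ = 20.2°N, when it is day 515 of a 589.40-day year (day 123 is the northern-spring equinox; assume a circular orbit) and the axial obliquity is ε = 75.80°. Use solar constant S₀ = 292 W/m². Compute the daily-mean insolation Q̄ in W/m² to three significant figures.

Q̄ ≈ 13.6 W/m²

Solar longitude: λ_s = 360° × (515 − 123)/589.40 = 239.430°.
sin δ = sin 75.80° × sin 239.430° = -0.83470, so δ = -56.585°.
cos H₀ = −tan(+20.2°) tan(-56.585°) = 0.5577, H₀ = 0.9792 rad.
Bracket: H₀ sin φ sin δ + cos φ cos δ sin H₀ = 0.9792×0.34530×-0.83470 + 0.93849×0.55070×0.83006 = -0.282227 + 0.428997 = 0.146770.
Q̄ = (S₀/π) × [bracket] = (292/π) × 0.146770 = 13.64 W/m².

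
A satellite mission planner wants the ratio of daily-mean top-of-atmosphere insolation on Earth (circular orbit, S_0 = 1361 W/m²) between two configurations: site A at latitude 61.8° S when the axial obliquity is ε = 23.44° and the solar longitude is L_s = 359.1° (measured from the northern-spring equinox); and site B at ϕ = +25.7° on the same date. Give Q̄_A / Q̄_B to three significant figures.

Q̄_A / Q̄_B ≈ 0.537

— Configuration A (ϕ=-61.8°):
Solar declination: sin δ = sin ε · sin L_s = sin 23.44° × sin 359.1° = -0.00625, so δ = -0.358°.
cos h₀ = −tan(-61.8°) tan(-0.358°) = -0.0117, h₀ = 1.5824 rad.
Bracket: h₀ sin ϕ sin δ + cos ϕ cos δ sin h₀ = 1.5824×-0.88130×-0.00625 + 0.47255×0.99998×0.99993 = 0.008716 + 0.472507 = 0.481223.
Q̄ = (S_0/π) × [bracket] = (1361/π) × 0.481223 = 208.48 W/m².
— Configuration B (ϕ=+25.7°):
cos h₀ = −tan(+25.7°) tan(-0.358°) = 0.0030, h₀ = 1.5678 rad.
Bracket: h₀ sin ϕ sin δ + cos ϕ cos δ sin h₀ = 1.5678×0.43366×-0.00625 + 0.90108×0.99998×1.00000 = -0.004249 + 0.901062 = 0.896813.
Q̄ = (S_0/π) × [bracket] = (1361/π) × 0.896813 = 388.52 W/m².
Ratio Q̄_A / Q̄_B = 208.48 / 388.52 = 0.5366.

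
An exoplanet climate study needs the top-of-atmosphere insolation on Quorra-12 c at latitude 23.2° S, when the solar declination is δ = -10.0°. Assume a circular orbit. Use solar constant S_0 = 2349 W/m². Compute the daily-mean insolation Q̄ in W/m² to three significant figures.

cos h₀ = −tan(-23.2°) tan(-10.000°) = -0.0756, h₀ = 1.6464 rad.
Bracket: h₀ sin ϕ sin δ + cos ϕ cos δ sin h₀ = 1.6464×-0.39394×-0.17365 + 0.91914×0.98481×0.99714 = 0.112626 + 0.902589 = 1.015215.
Q̄ = (S_0/π) × [bracket] = (2349/π) × 1.015215 = 759.1 W/m².

Q̄ ≈ 759 W/m²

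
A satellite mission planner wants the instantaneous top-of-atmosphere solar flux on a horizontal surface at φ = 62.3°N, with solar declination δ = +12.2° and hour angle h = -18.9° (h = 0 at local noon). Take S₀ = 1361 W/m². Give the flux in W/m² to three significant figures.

840 W/m²

cos θ_z = sin φ sin δ + cos φ cos δ cos h = 0.187106 + 0.429848 = 0.616954.
Flux = S₀ · cos θ_z = 1361 × 0.616954 = 839.7 W/m².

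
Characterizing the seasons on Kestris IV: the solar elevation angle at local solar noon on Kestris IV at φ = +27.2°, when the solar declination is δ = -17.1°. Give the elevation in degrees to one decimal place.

At local noon the hour angle is zero, so the zenith angle equals |φ − δ| = |+27.2° − (-17.100°)| = 44.300°.
Elevation = 90° − 44.300° = 45.7°.

45.7°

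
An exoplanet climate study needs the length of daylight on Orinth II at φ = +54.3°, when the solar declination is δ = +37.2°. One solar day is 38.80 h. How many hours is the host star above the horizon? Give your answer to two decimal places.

38.80 h

Sunrise equation: cos H₀ = −tan φ · tan δ = -1.0563 ≤ −1, so the host star never sets (polar day) and H₀ = π.
Daylight = 2H₀/(2π) × 38.80 h = (3.1416/π) × 38.80 = 38.80 h.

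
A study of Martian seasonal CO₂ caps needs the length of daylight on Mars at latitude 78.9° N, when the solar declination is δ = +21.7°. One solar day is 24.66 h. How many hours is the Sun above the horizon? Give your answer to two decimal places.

Sunrise equation: cos H₀ = −tan φ · tan δ = -2.0284 ≤ −1, so the Sun never sets (polar day) and H₀ = π.
Daylight = 2H₀/(2π) × 24.66 h = (3.1416/π) × 24.66 = 24.66 h.

24.66 h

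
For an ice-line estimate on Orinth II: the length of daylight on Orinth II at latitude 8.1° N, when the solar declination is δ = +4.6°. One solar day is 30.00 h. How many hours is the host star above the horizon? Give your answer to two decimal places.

cos H₀ = −tan φ · tan δ = −tan(+8.1°) × tan(+4.600°) = -0.0115, so H₀ = 1.5822 rad = 90.66°.
Daylight = 2H₀/(2π) × 30.00 h = (1.5822/π) × 30.00 = 15.11 h.

15.11 h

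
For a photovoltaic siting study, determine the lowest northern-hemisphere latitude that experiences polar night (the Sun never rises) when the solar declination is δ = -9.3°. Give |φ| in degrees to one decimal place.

|φ| = 80.7°

Polar night requires cos H₀ = −tan φ tan δ ≥ 1, i.e. tan φ tan δ ≤ −1.
The boundary is |tan φ| · |tan δ| = 1, so |φ| = 90° − |δ| = 90° − 9.3° = 80.7° in the northern hemisphere.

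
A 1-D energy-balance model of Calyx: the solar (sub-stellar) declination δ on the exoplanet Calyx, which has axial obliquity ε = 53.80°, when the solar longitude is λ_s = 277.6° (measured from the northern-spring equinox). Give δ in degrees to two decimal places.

δ = -53.12°

sin δ = sin ε · sin λ_s = sin 53.80° × sin 277.6° = -0.799872.
δ = arcsin(-0.799872) = -53.12°.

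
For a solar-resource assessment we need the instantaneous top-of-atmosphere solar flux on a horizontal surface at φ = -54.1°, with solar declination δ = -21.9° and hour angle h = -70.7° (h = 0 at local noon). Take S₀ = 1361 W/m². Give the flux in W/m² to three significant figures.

cos θ_z = sin φ sin δ + cos φ cos δ cos h = 0.302136 + 0.179819 = 0.481955.
Flux = S₀ · cos θ_z = 1361 × 0.481955 = 655.9 W/m².

656 W/m²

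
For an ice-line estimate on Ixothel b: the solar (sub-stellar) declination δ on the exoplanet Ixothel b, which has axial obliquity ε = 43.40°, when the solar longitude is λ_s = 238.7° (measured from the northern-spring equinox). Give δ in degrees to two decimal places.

sin δ = sin ε · sin λ_s = sin 43.40° × sin 238.7° = -0.587088.
δ = arcsin(-0.587088) = -35.95°.

δ = -35.95°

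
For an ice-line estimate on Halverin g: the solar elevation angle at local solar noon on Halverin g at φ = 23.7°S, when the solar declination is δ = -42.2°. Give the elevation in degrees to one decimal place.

71.5°

At local noon the hour angle is zero, so the zenith angle equals |φ − δ| = |-23.7° − (-42.200°)| = 18.500°.
Elevation = 90° − 18.500° = 71.5°.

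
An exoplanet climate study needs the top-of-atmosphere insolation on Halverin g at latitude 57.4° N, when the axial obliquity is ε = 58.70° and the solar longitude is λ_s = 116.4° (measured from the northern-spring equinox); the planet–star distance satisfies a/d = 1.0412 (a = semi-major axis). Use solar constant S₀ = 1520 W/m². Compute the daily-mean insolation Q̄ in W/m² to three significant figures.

Q̄ ≈ 1.06e+03 W/m²

Solar declination: sin δ = sin ε · sin λ_s = sin 58.70° × sin 116.4° = 0.76535, so δ = +49.938°.
cos H₀ = −tan(+57.4°) tan(+49.938°) = -1.8594 ≤ −1 ⇒ polar day, H₀ = π.
Bracket: H₀ sin φ sin δ + cos φ cos δ sin H₀ = 3.1416×0.84245×0.76535 + 0.53877×0.64362×0.00000 = 2.025607 + 0.000000 = 2.025607.
Inverse-square distance factor (a/d)² = 1.0412² = 1.084097.
Q̄ = (S₀/π) × 1.084097 × [bracket] = (1520/π) × 1.084097 × 2.025607 = 1062 W/m².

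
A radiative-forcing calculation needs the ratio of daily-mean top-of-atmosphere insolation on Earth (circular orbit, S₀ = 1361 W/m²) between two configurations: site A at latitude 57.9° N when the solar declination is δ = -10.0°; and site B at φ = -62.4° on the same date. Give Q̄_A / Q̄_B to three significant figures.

Q̄_A / Q̄_B ≈ 0.432

— Configuration A (φ=+57.9°):
cos H₀ = −tan(+57.9°) tan(-10.000°) = 0.2811, H₀ = 1.2859 rad.
Bracket: H₀ sin φ sin δ + cos φ cos δ sin H₀ = 1.2859×0.84712×-0.17365 + 0.53140×0.98481×0.95968 = -0.189159 + 0.502227 = 0.313068.
Q̄ = (S₀/π) × [bracket] = (1361/π) × 0.313068 = 135.63 W/m².
— Configuration B (φ=-62.4°):
cos H₀ = −tan(-62.4°) tan(-10.000°) = -0.3373, H₀ = 1.9148 rad.
Bracket: H₀ sin φ sin δ + cos φ cos δ sin H₀ = 1.9148×-0.88620×-0.17365 + 0.46330×0.98481×0.94140 = 0.294666 + 0.429525 = 0.724191.
Q̄ = (S₀/π) × [bracket] = (1361/π) × 0.724191 = 313.73 W/m².
Ratio Q̄_A / Q̄_B = 135.63 / 313.73 = 0.4323.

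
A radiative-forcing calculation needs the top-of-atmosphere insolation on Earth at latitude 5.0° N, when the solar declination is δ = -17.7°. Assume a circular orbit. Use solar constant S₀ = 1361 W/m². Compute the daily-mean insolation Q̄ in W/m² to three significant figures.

cos H₀ = −tan(+5.0°) tan(-17.700°) = 0.0279, H₀ = 1.5429 rad.
Bracket: H₀ sin φ sin δ + cos φ cos δ sin H₀ = 1.5429×0.08716×-0.30403 + 0.99619×0.95266×0.99961 = -0.040886 + 0.948660 = 0.907774.
Q̄ = (S₀/π) × [bracket] = (1361/π) × 0.907774 = 393.3 W/m².

Q̄ ≈ 393 W/m²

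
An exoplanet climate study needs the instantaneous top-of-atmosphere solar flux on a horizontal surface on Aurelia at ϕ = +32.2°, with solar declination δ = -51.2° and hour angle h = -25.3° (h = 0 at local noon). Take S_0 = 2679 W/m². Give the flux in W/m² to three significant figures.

cos θ_z = sin ϕ sin δ + cos ϕ cos δ cos h = -0.415291 + 0.479370 = 0.064079.
Flux = S_0 · cos θ_z = 2679 × 0.064079 = 171.7 W/m².

172 W/m²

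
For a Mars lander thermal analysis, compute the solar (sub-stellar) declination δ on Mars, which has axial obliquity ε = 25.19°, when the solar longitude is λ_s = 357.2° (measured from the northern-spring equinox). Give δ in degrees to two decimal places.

δ = -1.19°

sin δ = sin ε · sin λ_s = sin 25.19° × sin 357.2° = -0.020792.
δ = arcsin(-0.020792) = -1.19°.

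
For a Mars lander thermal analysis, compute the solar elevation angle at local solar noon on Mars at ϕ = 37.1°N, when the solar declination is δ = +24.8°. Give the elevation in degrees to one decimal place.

77.7°

At local noon the hour angle is zero, so the zenith angle equals |ϕ − δ| = |+37.1° − (+24.800°)| = 12.300°.
Elevation = 90° − 12.300° = 77.7°.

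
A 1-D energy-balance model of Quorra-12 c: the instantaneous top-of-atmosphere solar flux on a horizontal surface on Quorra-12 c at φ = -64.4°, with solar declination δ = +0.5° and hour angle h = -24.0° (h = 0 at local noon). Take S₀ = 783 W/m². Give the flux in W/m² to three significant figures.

303 W/m²

cos θ_z = sin φ sin δ + cos φ cos δ cos h = -0.007870 + 0.394715 = 0.386845.
Flux = S₀ · cos θ_z = 783 × 0.386845 = 302.9 W/m².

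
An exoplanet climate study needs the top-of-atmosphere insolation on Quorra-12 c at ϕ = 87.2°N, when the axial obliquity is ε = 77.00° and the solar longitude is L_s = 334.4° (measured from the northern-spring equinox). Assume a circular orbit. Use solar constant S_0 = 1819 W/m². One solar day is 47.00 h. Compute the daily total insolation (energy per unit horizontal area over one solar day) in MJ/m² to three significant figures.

Solar declination: sin δ = sin ε · sin L_s = sin 77.00° × sin 334.4° = -0.42101, so δ = -24.898°.
cos h₀ = −tan(+87.2°) tan(-24.898°) = 9.4903 ≥ 1 ⇒ polar night, h₀ = 0 and Q̄ = 0.
Daily total = Q̄ × 47.00 h × 3600 s/h = 0.00 MJ/m².

0.00 MJ/m²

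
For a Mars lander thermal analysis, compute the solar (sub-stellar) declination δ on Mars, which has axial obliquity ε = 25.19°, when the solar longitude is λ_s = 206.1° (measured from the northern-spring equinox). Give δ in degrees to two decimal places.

δ = -10.79°

sin δ = sin ε · sin λ_s = sin 25.19° × sin 206.1° = -0.187248.
δ = arcsin(-0.187248) = -10.79°.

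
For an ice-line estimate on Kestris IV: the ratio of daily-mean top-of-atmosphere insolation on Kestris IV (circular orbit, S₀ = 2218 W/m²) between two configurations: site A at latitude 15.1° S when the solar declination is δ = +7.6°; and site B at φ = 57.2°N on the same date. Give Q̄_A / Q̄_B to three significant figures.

Q̄_A / Q̄_B ≈ 1.25

— Configuration A (φ=-15.1°):
cos H₀ = −tan(-15.1°) tan(+7.600°) = 0.0360, H₀ = 1.5348 rad.
Bracket: H₀ sin φ sin δ + cos φ cos δ sin H₀ = 1.5348×-0.26050×0.13226 + 0.96547×0.99122×0.99935 = -0.052880 + 0.956371 = 0.903491.
Q̄ = (S₀/π) × [bracket] = (2218/π) × 0.903491 = 637.87 W/m².
— Configuration B (φ=+57.2°):
cos H₀ = −tan(+57.2°) tan(+7.600°) = -0.2070, H₀ = 1.7793 rad.
Bracket: H₀ sin φ sin δ + cos φ cos δ sin H₀ = 1.7793×0.84057×0.13226 + 0.54171×0.99122×0.97833 = 0.197812 + 0.525318 = 0.723130.
Q̄ = (S₀/π) × [bracket] = (2218/π) × 0.723130 = 510.54 W/m².
Ratio Q̄_A / Q̄_B = 637.87 / 510.54 = 1.249.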